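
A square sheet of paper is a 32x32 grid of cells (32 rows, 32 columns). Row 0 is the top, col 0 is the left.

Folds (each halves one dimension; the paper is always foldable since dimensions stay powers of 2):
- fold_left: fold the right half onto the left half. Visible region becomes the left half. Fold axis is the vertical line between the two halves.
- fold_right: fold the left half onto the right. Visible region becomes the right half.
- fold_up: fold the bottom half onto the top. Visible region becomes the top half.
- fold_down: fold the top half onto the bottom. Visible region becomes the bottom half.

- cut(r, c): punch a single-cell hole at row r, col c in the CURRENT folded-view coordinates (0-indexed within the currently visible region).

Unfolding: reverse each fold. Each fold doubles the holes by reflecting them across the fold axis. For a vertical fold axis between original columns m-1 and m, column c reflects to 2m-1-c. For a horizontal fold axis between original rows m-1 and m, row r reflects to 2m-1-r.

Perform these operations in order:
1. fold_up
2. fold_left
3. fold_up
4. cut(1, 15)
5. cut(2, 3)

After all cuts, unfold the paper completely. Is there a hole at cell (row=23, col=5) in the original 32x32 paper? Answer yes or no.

Op 1 fold_up: fold axis h@16; visible region now rows[0,16) x cols[0,32) = 16x32
Op 2 fold_left: fold axis v@16; visible region now rows[0,16) x cols[0,16) = 16x16
Op 3 fold_up: fold axis h@8; visible region now rows[0,8) x cols[0,16) = 8x16
Op 4 cut(1, 15): punch at orig (1,15); cuts so far [(1, 15)]; region rows[0,8) x cols[0,16) = 8x16
Op 5 cut(2, 3): punch at orig (2,3); cuts so far [(1, 15), (2, 3)]; region rows[0,8) x cols[0,16) = 8x16
Unfold 1 (reflect across h@8): 4 holes -> [(1, 15), (2, 3), (13, 3), (14, 15)]
Unfold 2 (reflect across v@16): 8 holes -> [(1, 15), (1, 16), (2, 3), (2, 28), (13, 3), (13, 28), (14, 15), (14, 16)]
Unfold 3 (reflect across h@16): 16 holes -> [(1, 15), (1, 16), (2, 3), (2, 28), (13, 3), (13, 28), (14, 15), (14, 16), (17, 15), (17, 16), (18, 3), (18, 28), (29, 3), (29, 28), (30, 15), (30, 16)]
Holes: [(1, 15), (1, 16), (2, 3), (2, 28), (13, 3), (13, 28), (14, 15), (14, 16), (17, 15), (17, 16), (18, 3), (18, 28), (29, 3), (29, 28), (30, 15), (30, 16)]

Answer: no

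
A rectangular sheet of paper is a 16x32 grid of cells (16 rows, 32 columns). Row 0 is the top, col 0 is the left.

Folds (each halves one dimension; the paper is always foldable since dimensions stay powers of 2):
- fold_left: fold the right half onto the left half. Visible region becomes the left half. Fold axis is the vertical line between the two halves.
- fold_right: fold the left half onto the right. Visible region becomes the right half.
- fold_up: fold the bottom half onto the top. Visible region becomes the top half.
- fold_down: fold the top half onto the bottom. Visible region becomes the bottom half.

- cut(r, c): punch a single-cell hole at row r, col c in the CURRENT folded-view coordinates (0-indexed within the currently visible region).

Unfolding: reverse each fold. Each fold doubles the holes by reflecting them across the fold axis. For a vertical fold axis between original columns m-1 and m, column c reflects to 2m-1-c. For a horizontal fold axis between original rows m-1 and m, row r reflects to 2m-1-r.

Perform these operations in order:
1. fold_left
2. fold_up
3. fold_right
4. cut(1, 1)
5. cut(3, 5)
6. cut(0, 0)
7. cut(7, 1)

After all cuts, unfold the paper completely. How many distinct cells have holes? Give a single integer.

Answer: 32

Derivation:
Op 1 fold_left: fold axis v@16; visible region now rows[0,16) x cols[0,16) = 16x16
Op 2 fold_up: fold axis h@8; visible region now rows[0,8) x cols[0,16) = 8x16
Op 3 fold_right: fold axis v@8; visible region now rows[0,8) x cols[8,16) = 8x8
Op 4 cut(1, 1): punch at orig (1,9); cuts so far [(1, 9)]; region rows[0,8) x cols[8,16) = 8x8
Op 5 cut(3, 5): punch at orig (3,13); cuts so far [(1, 9), (3, 13)]; region rows[0,8) x cols[8,16) = 8x8
Op 6 cut(0, 0): punch at orig (0,8); cuts so far [(0, 8), (1, 9), (3, 13)]; region rows[0,8) x cols[8,16) = 8x8
Op 7 cut(7, 1): punch at orig (7,9); cuts so far [(0, 8), (1, 9), (3, 13), (7, 9)]; region rows[0,8) x cols[8,16) = 8x8
Unfold 1 (reflect across v@8): 8 holes -> [(0, 7), (0, 8), (1, 6), (1, 9), (3, 2), (3, 13), (7, 6), (7, 9)]
Unfold 2 (reflect across h@8): 16 holes -> [(0, 7), (0, 8), (1, 6), (1, 9), (3, 2), (3, 13), (7, 6), (7, 9), (8, 6), (8, 9), (12, 2), (12, 13), (14, 6), (14, 9), (15, 7), (15, 8)]
Unfold 3 (reflect across v@16): 32 holes -> [(0, 7), (0, 8), (0, 23), (0, 24), (1, 6), (1, 9), (1, 22), (1, 25), (3, 2), (3, 13), (3, 18), (3, 29), (7, 6), (7, 9), (7, 22), (7, 25), (8, 6), (8, 9), (8, 22), (8, 25), (12, 2), (12, 13), (12, 18), (12, 29), (14, 6), (14, 9), (14, 22), (14, 25), (15, 7), (15, 8), (15, 23), (15, 24)]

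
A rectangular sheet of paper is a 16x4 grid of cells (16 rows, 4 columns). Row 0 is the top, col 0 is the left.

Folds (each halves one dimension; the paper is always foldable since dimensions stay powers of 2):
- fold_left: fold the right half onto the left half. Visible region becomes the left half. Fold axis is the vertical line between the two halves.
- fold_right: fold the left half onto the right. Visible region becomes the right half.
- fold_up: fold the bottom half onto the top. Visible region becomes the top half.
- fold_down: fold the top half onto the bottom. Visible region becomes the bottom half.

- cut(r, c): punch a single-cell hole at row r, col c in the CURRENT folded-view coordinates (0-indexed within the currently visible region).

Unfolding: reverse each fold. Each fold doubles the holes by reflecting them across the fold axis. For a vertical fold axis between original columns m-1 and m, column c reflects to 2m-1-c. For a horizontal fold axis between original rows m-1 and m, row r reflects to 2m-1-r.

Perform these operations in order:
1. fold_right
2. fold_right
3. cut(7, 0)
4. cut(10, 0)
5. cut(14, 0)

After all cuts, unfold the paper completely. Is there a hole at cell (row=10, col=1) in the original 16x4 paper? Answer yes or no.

Answer: yes

Derivation:
Op 1 fold_right: fold axis v@2; visible region now rows[0,16) x cols[2,4) = 16x2
Op 2 fold_right: fold axis v@3; visible region now rows[0,16) x cols[3,4) = 16x1
Op 3 cut(7, 0): punch at orig (7,3); cuts so far [(7, 3)]; region rows[0,16) x cols[3,4) = 16x1
Op 4 cut(10, 0): punch at orig (10,3); cuts so far [(7, 3), (10, 3)]; region rows[0,16) x cols[3,4) = 16x1
Op 5 cut(14, 0): punch at orig (14,3); cuts so far [(7, 3), (10, 3), (14, 3)]; region rows[0,16) x cols[3,4) = 16x1
Unfold 1 (reflect across v@3): 6 holes -> [(7, 2), (7, 3), (10, 2), (10, 3), (14, 2), (14, 3)]
Unfold 2 (reflect across v@2): 12 holes -> [(7, 0), (7, 1), (7, 2), (7, 3), (10, 0), (10, 1), (10, 2), (10, 3), (14, 0), (14, 1), (14, 2), (14, 3)]
Holes: [(7, 0), (7, 1), (7, 2), (7, 3), (10, 0), (10, 1), (10, 2), (10, 3), (14, 0), (14, 1), (14, 2), (14, 3)]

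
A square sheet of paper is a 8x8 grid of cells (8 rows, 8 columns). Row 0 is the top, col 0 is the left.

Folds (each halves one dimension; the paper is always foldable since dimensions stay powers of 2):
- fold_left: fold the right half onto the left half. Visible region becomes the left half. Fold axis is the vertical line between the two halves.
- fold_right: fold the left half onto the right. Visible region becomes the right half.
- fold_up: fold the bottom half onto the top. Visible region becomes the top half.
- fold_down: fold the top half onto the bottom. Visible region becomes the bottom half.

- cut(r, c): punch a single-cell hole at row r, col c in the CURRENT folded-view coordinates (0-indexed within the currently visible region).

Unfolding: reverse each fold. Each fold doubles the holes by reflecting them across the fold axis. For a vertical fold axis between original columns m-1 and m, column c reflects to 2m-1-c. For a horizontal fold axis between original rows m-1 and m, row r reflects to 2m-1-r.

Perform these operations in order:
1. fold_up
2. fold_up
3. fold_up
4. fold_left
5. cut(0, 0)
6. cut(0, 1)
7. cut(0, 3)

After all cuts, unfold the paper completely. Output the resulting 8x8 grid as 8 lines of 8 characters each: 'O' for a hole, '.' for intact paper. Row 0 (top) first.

Answer: OO.OO.OO
OO.OO.OO
OO.OO.OO
OO.OO.OO
OO.OO.OO
OO.OO.OO
OO.OO.OO
OO.OO.OO

Derivation:
Op 1 fold_up: fold axis h@4; visible region now rows[0,4) x cols[0,8) = 4x8
Op 2 fold_up: fold axis h@2; visible region now rows[0,2) x cols[0,8) = 2x8
Op 3 fold_up: fold axis h@1; visible region now rows[0,1) x cols[0,8) = 1x8
Op 4 fold_left: fold axis v@4; visible region now rows[0,1) x cols[0,4) = 1x4
Op 5 cut(0, 0): punch at orig (0,0); cuts so far [(0, 0)]; region rows[0,1) x cols[0,4) = 1x4
Op 6 cut(0, 1): punch at orig (0,1); cuts so far [(0, 0), (0, 1)]; region rows[0,1) x cols[0,4) = 1x4
Op 7 cut(0, 3): punch at orig (0,3); cuts so far [(0, 0), (0, 1), (0, 3)]; region rows[0,1) x cols[0,4) = 1x4
Unfold 1 (reflect across v@4): 6 holes -> [(0, 0), (0, 1), (0, 3), (0, 4), (0, 6), (0, 7)]
Unfold 2 (reflect across h@1): 12 holes -> [(0, 0), (0, 1), (0, 3), (0, 4), (0, 6), (0, 7), (1, 0), (1, 1), (1, 3), (1, 4), (1, 6), (1, 7)]
Unfold 3 (reflect across h@2): 24 holes -> [(0, 0), (0, 1), (0, 3), (0, 4), (0, 6), (0, 7), (1, 0), (1, 1), (1, 3), (1, 4), (1, 6), (1, 7), (2, 0), (2, 1), (2, 3), (2, 4), (2, 6), (2, 7), (3, 0), (3, 1), (3, 3), (3, 4), (3, 6), (3, 7)]
Unfold 4 (reflect across h@4): 48 holes -> [(0, 0), (0, 1), (0, 3), (0, 4), (0, 6), (0, 7), (1, 0), (1, 1), (1, 3), (1, 4), (1, 6), (1, 7), (2, 0), (2, 1), (2, 3), (2, 4), (2, 6), (2, 7), (3, 0), (3, 1), (3, 3), (3, 4), (3, 6), (3, 7), (4, 0), (4, 1), (4, 3), (4, 4), (4, 6), (4, 7), (5, 0), (5, 1), (5, 3), (5, 4), (5, 6), (5, 7), (6, 0), (6, 1), (6, 3), (6, 4), (6, 6), (6, 7), (7, 0), (7, 1), (7, 3), (7, 4), (7, 6), (7, 7)]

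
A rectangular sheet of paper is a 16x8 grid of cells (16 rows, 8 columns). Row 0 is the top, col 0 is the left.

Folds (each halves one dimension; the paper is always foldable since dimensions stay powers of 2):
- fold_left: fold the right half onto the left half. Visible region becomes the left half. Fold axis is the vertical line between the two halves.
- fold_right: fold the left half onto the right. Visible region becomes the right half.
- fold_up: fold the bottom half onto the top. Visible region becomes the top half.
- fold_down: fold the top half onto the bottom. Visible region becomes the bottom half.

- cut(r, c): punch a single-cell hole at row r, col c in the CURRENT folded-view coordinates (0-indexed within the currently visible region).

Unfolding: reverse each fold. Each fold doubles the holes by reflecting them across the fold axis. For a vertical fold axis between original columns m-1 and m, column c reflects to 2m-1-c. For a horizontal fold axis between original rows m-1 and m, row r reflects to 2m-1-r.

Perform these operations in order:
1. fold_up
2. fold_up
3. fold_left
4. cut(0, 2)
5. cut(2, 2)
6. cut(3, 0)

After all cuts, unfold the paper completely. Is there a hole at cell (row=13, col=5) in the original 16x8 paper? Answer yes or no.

Answer: yes

Derivation:
Op 1 fold_up: fold axis h@8; visible region now rows[0,8) x cols[0,8) = 8x8
Op 2 fold_up: fold axis h@4; visible region now rows[0,4) x cols[0,8) = 4x8
Op 3 fold_left: fold axis v@4; visible region now rows[0,4) x cols[0,4) = 4x4
Op 4 cut(0, 2): punch at orig (0,2); cuts so far [(0, 2)]; region rows[0,4) x cols[0,4) = 4x4
Op 5 cut(2, 2): punch at orig (2,2); cuts so far [(0, 2), (2, 2)]; region rows[0,4) x cols[0,4) = 4x4
Op 6 cut(3, 0): punch at orig (3,0); cuts so far [(0, 2), (2, 2), (3, 0)]; region rows[0,4) x cols[0,4) = 4x4
Unfold 1 (reflect across v@4): 6 holes -> [(0, 2), (0, 5), (2, 2), (2, 5), (3, 0), (3, 7)]
Unfold 2 (reflect across h@4): 12 holes -> [(0, 2), (0, 5), (2, 2), (2, 5), (3, 0), (3, 7), (4, 0), (4, 7), (5, 2), (5, 5), (7, 2), (7, 5)]
Unfold 3 (reflect across h@8): 24 holes -> [(0, 2), (0, 5), (2, 2), (2, 5), (3, 0), (3, 7), (4, 0), (4, 7), (5, 2), (5, 5), (7, 2), (7, 5), (8, 2), (8, 5), (10, 2), (10, 5), (11, 0), (11, 7), (12, 0), (12, 7), (13, 2), (13, 5), (15, 2), (15, 5)]
Holes: [(0, 2), (0, 5), (2, 2), (2, 5), (3, 0), (3, 7), (4, 0), (4, 7), (5, 2), (5, 5), (7, 2), (7, 5), (8, 2), (8, 5), (10, 2), (10, 5), (11, 0), (11, 7), (12, 0), (12, 7), (13, 2), (13, 5), (15, 2), (15, 5)]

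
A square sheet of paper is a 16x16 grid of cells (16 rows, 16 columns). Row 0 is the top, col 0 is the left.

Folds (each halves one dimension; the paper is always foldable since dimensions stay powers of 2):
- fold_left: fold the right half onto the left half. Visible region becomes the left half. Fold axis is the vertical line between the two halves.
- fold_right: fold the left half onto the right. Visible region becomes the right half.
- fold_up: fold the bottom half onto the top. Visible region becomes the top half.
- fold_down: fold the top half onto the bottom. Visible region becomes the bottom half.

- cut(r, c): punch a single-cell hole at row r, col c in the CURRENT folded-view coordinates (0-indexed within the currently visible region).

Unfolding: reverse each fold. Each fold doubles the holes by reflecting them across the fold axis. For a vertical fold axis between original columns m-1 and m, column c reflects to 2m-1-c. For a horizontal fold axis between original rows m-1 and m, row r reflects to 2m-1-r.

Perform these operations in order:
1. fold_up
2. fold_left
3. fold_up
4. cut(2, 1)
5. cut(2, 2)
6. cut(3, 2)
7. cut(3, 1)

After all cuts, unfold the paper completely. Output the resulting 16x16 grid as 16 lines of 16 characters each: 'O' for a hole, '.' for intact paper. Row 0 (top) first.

Op 1 fold_up: fold axis h@8; visible region now rows[0,8) x cols[0,16) = 8x16
Op 2 fold_left: fold axis v@8; visible region now rows[0,8) x cols[0,8) = 8x8
Op 3 fold_up: fold axis h@4; visible region now rows[0,4) x cols[0,8) = 4x8
Op 4 cut(2, 1): punch at orig (2,1); cuts so far [(2, 1)]; region rows[0,4) x cols[0,8) = 4x8
Op 5 cut(2, 2): punch at orig (2,2); cuts so far [(2, 1), (2, 2)]; region rows[0,4) x cols[0,8) = 4x8
Op 6 cut(3, 2): punch at orig (3,2); cuts so far [(2, 1), (2, 2), (3, 2)]; region rows[0,4) x cols[0,8) = 4x8
Op 7 cut(3, 1): punch at orig (3,1); cuts so far [(2, 1), (2, 2), (3, 1), (3, 2)]; region rows[0,4) x cols[0,8) = 4x8
Unfold 1 (reflect across h@4): 8 holes -> [(2, 1), (2, 2), (3, 1), (3, 2), (4, 1), (4, 2), (5, 1), (5, 2)]
Unfold 2 (reflect across v@8): 16 holes -> [(2, 1), (2, 2), (2, 13), (2, 14), (3, 1), (3, 2), (3, 13), (3, 14), (4, 1), (4, 2), (4, 13), (4, 14), (5, 1), (5, 2), (5, 13), (5, 14)]
Unfold 3 (reflect across h@8): 32 holes -> [(2, 1), (2, 2), (2, 13), (2, 14), (3, 1), (3, 2), (3, 13), (3, 14), (4, 1), (4, 2), (4, 13), (4, 14), (5, 1), (5, 2), (5, 13), (5, 14), (10, 1), (10, 2), (10, 13), (10, 14), (11, 1), (11, 2), (11, 13), (11, 14), (12, 1), (12, 2), (12, 13), (12, 14), (13, 1), (13, 2), (13, 13), (13, 14)]

Answer: ................
................
.OO..........OO.
.OO..........OO.
.OO..........OO.
.OO..........OO.
................
................
................
................
.OO..........OO.
.OO..........OO.
.OO..........OO.
.OO..........OO.
................
................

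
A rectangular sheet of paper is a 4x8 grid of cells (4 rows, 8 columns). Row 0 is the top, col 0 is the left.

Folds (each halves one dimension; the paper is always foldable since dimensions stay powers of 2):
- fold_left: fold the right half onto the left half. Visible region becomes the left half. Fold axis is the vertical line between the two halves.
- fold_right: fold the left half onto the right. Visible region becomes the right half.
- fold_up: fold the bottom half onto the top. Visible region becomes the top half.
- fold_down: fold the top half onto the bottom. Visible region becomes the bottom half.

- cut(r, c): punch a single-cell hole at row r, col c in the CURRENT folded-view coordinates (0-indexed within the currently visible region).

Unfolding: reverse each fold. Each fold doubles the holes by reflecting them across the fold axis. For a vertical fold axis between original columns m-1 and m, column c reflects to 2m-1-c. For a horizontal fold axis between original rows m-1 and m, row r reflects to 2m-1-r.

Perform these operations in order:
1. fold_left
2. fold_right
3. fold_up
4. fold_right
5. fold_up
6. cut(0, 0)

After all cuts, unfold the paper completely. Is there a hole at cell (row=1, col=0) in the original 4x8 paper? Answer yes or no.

Op 1 fold_left: fold axis v@4; visible region now rows[0,4) x cols[0,4) = 4x4
Op 2 fold_right: fold axis v@2; visible region now rows[0,4) x cols[2,4) = 4x2
Op 3 fold_up: fold axis h@2; visible region now rows[0,2) x cols[2,4) = 2x2
Op 4 fold_right: fold axis v@3; visible region now rows[0,2) x cols[3,4) = 2x1
Op 5 fold_up: fold axis h@1; visible region now rows[0,1) x cols[3,4) = 1x1
Op 6 cut(0, 0): punch at orig (0,3); cuts so far [(0, 3)]; region rows[0,1) x cols[3,4) = 1x1
Unfold 1 (reflect across h@1): 2 holes -> [(0, 3), (1, 3)]
Unfold 2 (reflect across v@3): 4 holes -> [(0, 2), (0, 3), (1, 2), (1, 3)]
Unfold 3 (reflect across h@2): 8 holes -> [(0, 2), (0, 3), (1, 2), (1, 3), (2, 2), (2, 3), (3, 2), (3, 3)]
Unfold 4 (reflect across v@2): 16 holes -> [(0, 0), (0, 1), (0, 2), (0, 3), (1, 0), (1, 1), (1, 2), (1, 3), (2, 0), (2, 1), (2, 2), (2, 3), (3, 0), (3, 1), (3, 2), (3, 3)]
Unfold 5 (reflect across v@4): 32 holes -> [(0, 0), (0, 1), (0, 2), (0, 3), (0, 4), (0, 5), (0, 6), (0, 7), (1, 0), (1, 1), (1, 2), (1, 3), (1, 4), (1, 5), (1, 6), (1, 7), (2, 0), (2, 1), (2, 2), (2, 3), (2, 4), (2, 5), (2, 6), (2, 7), (3, 0), (3, 1), (3, 2), (3, 3), (3, 4), (3, 5), (3, 6), (3, 7)]
Holes: [(0, 0), (0, 1), (0, 2), (0, 3), (0, 4), (0, 5), (0, 6), (0, 7), (1, 0), (1, 1), (1, 2), (1, 3), (1, 4), (1, 5), (1, 6), (1, 7), (2, 0), (2, 1), (2, 2), (2, 3), (2, 4), (2, 5), (2, 6), (2, 7), (3, 0), (3, 1), (3, 2), (3, 3), (3, 4), (3, 5), (3, 6), (3, 7)]

Answer: yes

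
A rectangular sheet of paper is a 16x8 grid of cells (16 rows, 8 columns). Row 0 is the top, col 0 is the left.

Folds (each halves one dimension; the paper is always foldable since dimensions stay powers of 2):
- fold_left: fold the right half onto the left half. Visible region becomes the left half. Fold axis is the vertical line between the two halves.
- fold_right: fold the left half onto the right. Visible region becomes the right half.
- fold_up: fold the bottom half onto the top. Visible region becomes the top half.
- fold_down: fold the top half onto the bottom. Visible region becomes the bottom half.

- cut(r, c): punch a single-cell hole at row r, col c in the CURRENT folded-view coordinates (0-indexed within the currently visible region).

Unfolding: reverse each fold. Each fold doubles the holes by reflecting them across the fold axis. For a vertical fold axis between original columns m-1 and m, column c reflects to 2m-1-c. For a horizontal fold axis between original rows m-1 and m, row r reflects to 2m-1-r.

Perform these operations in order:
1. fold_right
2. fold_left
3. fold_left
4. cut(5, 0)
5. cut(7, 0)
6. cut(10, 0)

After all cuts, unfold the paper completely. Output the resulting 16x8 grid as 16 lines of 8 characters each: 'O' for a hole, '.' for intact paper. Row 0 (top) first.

Op 1 fold_right: fold axis v@4; visible region now rows[0,16) x cols[4,8) = 16x4
Op 2 fold_left: fold axis v@6; visible region now rows[0,16) x cols[4,6) = 16x2
Op 3 fold_left: fold axis v@5; visible region now rows[0,16) x cols[4,5) = 16x1
Op 4 cut(5, 0): punch at orig (5,4); cuts so far [(5, 4)]; region rows[0,16) x cols[4,5) = 16x1
Op 5 cut(7, 0): punch at orig (7,4); cuts so far [(5, 4), (7, 4)]; region rows[0,16) x cols[4,5) = 16x1
Op 6 cut(10, 0): punch at orig (10,4); cuts so far [(5, 4), (7, 4), (10, 4)]; region rows[0,16) x cols[4,5) = 16x1
Unfold 1 (reflect across v@5): 6 holes -> [(5, 4), (5, 5), (7, 4), (7, 5), (10, 4), (10, 5)]
Unfold 2 (reflect across v@6): 12 holes -> [(5, 4), (5, 5), (5, 6), (5, 7), (7, 4), (7, 5), (7, 6), (7, 7), (10, 4), (10, 5), (10, 6), (10, 7)]
Unfold 3 (reflect across v@4): 24 holes -> [(5, 0), (5, 1), (5, 2), (5, 3), (5, 4), (5, 5), (5, 6), (5, 7), (7, 0), (7, 1), (7, 2), (7, 3), (7, 4), (7, 5), (7, 6), (7, 7), (10, 0), (10, 1), (10, 2), (10, 3), (10, 4), (10, 5), (10, 6), (10, 7)]

Answer: ........
........
........
........
........
OOOOOOOO
........
OOOOOOOO
........
........
OOOOOOOO
........
........
........
........
........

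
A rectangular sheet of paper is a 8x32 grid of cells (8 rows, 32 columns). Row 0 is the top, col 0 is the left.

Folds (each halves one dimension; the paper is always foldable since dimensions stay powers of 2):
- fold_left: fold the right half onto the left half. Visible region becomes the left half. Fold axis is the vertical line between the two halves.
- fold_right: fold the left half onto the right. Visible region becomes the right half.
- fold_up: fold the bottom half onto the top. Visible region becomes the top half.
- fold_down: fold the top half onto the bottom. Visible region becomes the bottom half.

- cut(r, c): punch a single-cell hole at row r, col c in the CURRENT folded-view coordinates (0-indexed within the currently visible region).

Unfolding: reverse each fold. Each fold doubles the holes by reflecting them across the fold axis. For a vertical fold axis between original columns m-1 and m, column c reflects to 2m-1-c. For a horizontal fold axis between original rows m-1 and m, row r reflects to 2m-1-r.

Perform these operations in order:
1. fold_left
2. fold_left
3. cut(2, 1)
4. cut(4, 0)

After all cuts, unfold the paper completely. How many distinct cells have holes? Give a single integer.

Answer: 8

Derivation:
Op 1 fold_left: fold axis v@16; visible region now rows[0,8) x cols[0,16) = 8x16
Op 2 fold_left: fold axis v@8; visible region now rows[0,8) x cols[0,8) = 8x8
Op 3 cut(2, 1): punch at orig (2,1); cuts so far [(2, 1)]; region rows[0,8) x cols[0,8) = 8x8
Op 4 cut(4, 0): punch at orig (4,0); cuts so far [(2, 1), (4, 0)]; region rows[0,8) x cols[0,8) = 8x8
Unfold 1 (reflect across v@8): 4 holes -> [(2, 1), (2, 14), (4, 0), (4, 15)]
Unfold 2 (reflect across v@16): 8 holes -> [(2, 1), (2, 14), (2, 17), (2, 30), (4, 0), (4, 15), (4, 16), (4, 31)]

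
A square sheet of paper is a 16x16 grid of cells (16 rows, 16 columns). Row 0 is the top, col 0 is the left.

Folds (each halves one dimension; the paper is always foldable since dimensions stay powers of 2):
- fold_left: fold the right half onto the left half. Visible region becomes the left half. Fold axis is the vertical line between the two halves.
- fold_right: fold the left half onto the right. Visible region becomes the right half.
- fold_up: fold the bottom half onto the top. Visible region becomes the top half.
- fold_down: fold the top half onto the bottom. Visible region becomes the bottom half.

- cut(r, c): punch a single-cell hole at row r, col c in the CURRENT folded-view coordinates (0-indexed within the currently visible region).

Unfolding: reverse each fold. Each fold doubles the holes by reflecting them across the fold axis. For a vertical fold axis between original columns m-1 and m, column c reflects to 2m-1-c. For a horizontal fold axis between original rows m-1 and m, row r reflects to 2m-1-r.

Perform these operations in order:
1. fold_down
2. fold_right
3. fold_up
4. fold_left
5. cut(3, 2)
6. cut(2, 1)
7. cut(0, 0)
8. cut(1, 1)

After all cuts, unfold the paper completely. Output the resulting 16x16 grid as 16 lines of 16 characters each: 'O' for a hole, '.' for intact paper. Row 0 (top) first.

Answer: O......OO......O
.O....O..O....O.
.O....O..O....O.
..O..O....O..O..
..O..O....O..O..
.O....O..O....O.
.O....O..O....O.
O......OO......O
O......OO......O
.O....O..O....O.
.O....O..O....O.
..O..O....O..O..
..O..O....O..O..
.O....O..O....O.
.O....O..O....O.
O......OO......O

Derivation:
Op 1 fold_down: fold axis h@8; visible region now rows[8,16) x cols[0,16) = 8x16
Op 2 fold_right: fold axis v@8; visible region now rows[8,16) x cols[8,16) = 8x8
Op 3 fold_up: fold axis h@12; visible region now rows[8,12) x cols[8,16) = 4x8
Op 4 fold_left: fold axis v@12; visible region now rows[8,12) x cols[8,12) = 4x4
Op 5 cut(3, 2): punch at orig (11,10); cuts so far [(11, 10)]; region rows[8,12) x cols[8,12) = 4x4
Op 6 cut(2, 1): punch at orig (10,9); cuts so far [(10, 9), (11, 10)]; region rows[8,12) x cols[8,12) = 4x4
Op 7 cut(0, 0): punch at orig (8,8); cuts so far [(8, 8), (10, 9), (11, 10)]; region rows[8,12) x cols[8,12) = 4x4
Op 8 cut(1, 1): punch at orig (9,9); cuts so far [(8, 8), (9, 9), (10, 9), (11, 10)]; region rows[8,12) x cols[8,12) = 4x4
Unfold 1 (reflect across v@12): 8 holes -> [(8, 8), (8, 15), (9, 9), (9, 14), (10, 9), (10, 14), (11, 10), (11, 13)]
Unfold 2 (reflect across h@12): 16 holes -> [(8, 8), (8, 15), (9, 9), (9, 14), (10, 9), (10, 14), (11, 10), (11, 13), (12, 10), (12, 13), (13, 9), (13, 14), (14, 9), (14, 14), (15, 8), (15, 15)]
Unfold 3 (reflect across v@8): 32 holes -> [(8, 0), (8, 7), (8, 8), (8, 15), (9, 1), (9, 6), (9, 9), (9, 14), (10, 1), (10, 6), (10, 9), (10, 14), (11, 2), (11, 5), (11, 10), (11, 13), (12, 2), (12, 5), (12, 10), (12, 13), (13, 1), (13, 6), (13, 9), (13, 14), (14, 1), (14, 6), (14, 9), (14, 14), (15, 0), (15, 7), (15, 8), (15, 15)]
Unfold 4 (reflect across h@8): 64 holes -> [(0, 0), (0, 7), (0, 8), (0, 15), (1, 1), (1, 6), (1, 9), (1, 14), (2, 1), (2, 6), (2, 9), (2, 14), (3, 2), (3, 5), (3, 10), (3, 13), (4, 2), (4, 5), (4, 10), (4, 13), (5, 1), (5, 6), (5, 9), (5, 14), (6, 1), (6, 6), (6, 9), (6, 14), (7, 0), (7, 7), (7, 8), (7, 15), (8, 0), (8, 7), (8, 8), (8, 15), (9, 1), (9, 6), (9, 9), (9, 14), (10, 1), (10, 6), (10, 9), (10, 14), (11, 2), (11, 5), (11, 10), (11, 13), (12, 2), (12, 5), (12, 10), (12, 13), (13, 1), (13, 6), (13, 9), (13, 14), (14, 1), (14, 6), (14, 9), (14, 14), (15, 0), (15, 7), (15, 8), (15, 15)]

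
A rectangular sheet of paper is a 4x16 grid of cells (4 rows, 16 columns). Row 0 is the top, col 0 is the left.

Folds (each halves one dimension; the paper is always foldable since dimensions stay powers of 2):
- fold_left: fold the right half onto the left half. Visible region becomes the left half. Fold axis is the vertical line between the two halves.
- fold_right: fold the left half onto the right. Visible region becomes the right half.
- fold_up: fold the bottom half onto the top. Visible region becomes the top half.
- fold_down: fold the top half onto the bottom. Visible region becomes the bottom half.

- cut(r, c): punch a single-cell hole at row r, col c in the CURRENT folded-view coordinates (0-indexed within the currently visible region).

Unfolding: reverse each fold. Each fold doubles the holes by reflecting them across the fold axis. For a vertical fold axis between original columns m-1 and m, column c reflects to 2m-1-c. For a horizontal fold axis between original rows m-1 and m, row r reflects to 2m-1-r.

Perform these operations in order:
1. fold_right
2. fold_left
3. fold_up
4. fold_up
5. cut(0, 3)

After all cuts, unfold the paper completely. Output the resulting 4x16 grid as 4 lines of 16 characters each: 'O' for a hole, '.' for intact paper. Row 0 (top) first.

Op 1 fold_right: fold axis v@8; visible region now rows[0,4) x cols[8,16) = 4x8
Op 2 fold_left: fold axis v@12; visible region now rows[0,4) x cols[8,12) = 4x4
Op 3 fold_up: fold axis h@2; visible region now rows[0,2) x cols[8,12) = 2x4
Op 4 fold_up: fold axis h@1; visible region now rows[0,1) x cols[8,12) = 1x4
Op 5 cut(0, 3): punch at orig (0,11); cuts so far [(0, 11)]; region rows[0,1) x cols[8,12) = 1x4
Unfold 1 (reflect across h@1): 2 holes -> [(0, 11), (1, 11)]
Unfold 2 (reflect across h@2): 4 holes -> [(0, 11), (1, 11), (2, 11), (3, 11)]
Unfold 3 (reflect across v@12): 8 holes -> [(0, 11), (0, 12), (1, 11), (1, 12), (2, 11), (2, 12), (3, 11), (3, 12)]
Unfold 4 (reflect across v@8): 16 holes -> [(0, 3), (0, 4), (0, 11), (0, 12), (1, 3), (1, 4), (1, 11), (1, 12), (2, 3), (2, 4), (2, 11), (2, 12), (3, 3), (3, 4), (3, 11), (3, 12)]

Answer: ...OO......OO...
...OO......OO...
...OO......OO...
...OO......OO...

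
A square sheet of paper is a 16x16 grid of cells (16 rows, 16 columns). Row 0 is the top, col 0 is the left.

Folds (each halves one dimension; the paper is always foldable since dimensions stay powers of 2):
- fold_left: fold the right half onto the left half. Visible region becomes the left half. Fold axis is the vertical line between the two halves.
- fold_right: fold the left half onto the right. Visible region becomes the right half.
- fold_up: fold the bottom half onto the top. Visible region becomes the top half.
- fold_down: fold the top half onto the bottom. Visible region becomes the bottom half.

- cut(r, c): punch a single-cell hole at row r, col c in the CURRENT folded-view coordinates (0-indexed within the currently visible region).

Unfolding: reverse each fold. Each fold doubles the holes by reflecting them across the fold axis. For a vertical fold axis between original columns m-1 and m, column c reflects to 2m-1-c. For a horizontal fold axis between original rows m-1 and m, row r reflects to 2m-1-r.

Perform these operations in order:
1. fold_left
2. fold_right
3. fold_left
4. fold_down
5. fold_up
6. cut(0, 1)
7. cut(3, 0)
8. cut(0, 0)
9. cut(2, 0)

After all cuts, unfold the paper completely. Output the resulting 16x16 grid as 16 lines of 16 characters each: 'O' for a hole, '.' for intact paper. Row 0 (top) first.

Answer: OOOOOOOOOOOOOOOO
................
O..OO..OO..OO..O
O..OO..OO..OO..O
O..OO..OO..OO..O
O..OO..OO..OO..O
................
OOOOOOOOOOOOOOOO
OOOOOOOOOOOOOOOO
................
O..OO..OO..OO..O
O..OO..OO..OO..O
O..OO..OO..OO..O
O..OO..OO..OO..O
................
OOOOOOOOOOOOOOOO

Derivation:
Op 1 fold_left: fold axis v@8; visible region now rows[0,16) x cols[0,8) = 16x8
Op 2 fold_right: fold axis v@4; visible region now rows[0,16) x cols[4,8) = 16x4
Op 3 fold_left: fold axis v@6; visible region now rows[0,16) x cols[4,6) = 16x2
Op 4 fold_down: fold axis h@8; visible region now rows[8,16) x cols[4,6) = 8x2
Op 5 fold_up: fold axis h@12; visible region now rows[8,12) x cols[4,6) = 4x2
Op 6 cut(0, 1): punch at orig (8,5); cuts so far [(8, 5)]; region rows[8,12) x cols[4,6) = 4x2
Op 7 cut(3, 0): punch at orig (11,4); cuts so far [(8, 5), (11, 4)]; region rows[8,12) x cols[4,6) = 4x2
Op 8 cut(0, 0): punch at orig (8,4); cuts so far [(8, 4), (8, 5), (11, 4)]; region rows[8,12) x cols[4,6) = 4x2
Op 9 cut(2, 0): punch at orig (10,4); cuts so far [(8, 4), (8, 5), (10, 4), (11, 4)]; region rows[8,12) x cols[4,6) = 4x2
Unfold 1 (reflect across h@12): 8 holes -> [(8, 4), (8, 5), (10, 4), (11, 4), (12, 4), (13, 4), (15, 4), (15, 5)]
Unfold 2 (reflect across h@8): 16 holes -> [(0, 4), (0, 5), (2, 4), (3, 4), (4, 4), (5, 4), (7, 4), (7, 5), (8, 4), (8, 5), (10, 4), (11, 4), (12, 4), (13, 4), (15, 4), (15, 5)]
Unfold 3 (reflect across v@6): 32 holes -> [(0, 4), (0, 5), (0, 6), (0, 7), (2, 4), (2, 7), (3, 4), (3, 7), (4, 4), (4, 7), (5, 4), (5, 7), (7, 4), (7, 5), (7, 6), (7, 7), (8, 4), (8, 5), (8, 6), (8, 7), (10, 4), (10, 7), (11, 4), (11, 7), (12, 4), (12, 7), (13, 4), (13, 7), (15, 4), (15, 5), (15, 6), (15, 7)]
Unfold 4 (reflect across v@4): 64 holes -> [(0, 0), (0, 1), (0, 2), (0, 3), (0, 4), (0, 5), (0, 6), (0, 7), (2, 0), (2, 3), (2, 4), (2, 7), (3, 0), (3, 3), (3, 4), (3, 7), (4, 0), (4, 3), (4, 4), (4, 7), (5, 0), (5, 3), (5, 4), (5, 7), (7, 0), (7, 1), (7, 2), (7, 3), (7, 4), (7, 5), (7, 6), (7, 7), (8, 0), (8, 1), (8, 2), (8, 3), (8, 4), (8, 5), (8, 6), (8, 7), (10, 0), (10, 3), (10, 4), (10, 7), (11, 0), (11, 3), (11, 4), (11, 7), (12, 0), (12, 3), (12, 4), (12, 7), (13, 0), (13, 3), (13, 4), (13, 7), (15, 0), (15, 1), (15, 2), (15, 3), (15, 4), (15, 5), (15, 6), (15, 7)]
Unfold 5 (reflect across v@8): 128 holes -> [(0, 0), (0, 1), (0, 2), (0, 3), (0, 4), (0, 5), (0, 6), (0, 7), (0, 8), (0, 9), (0, 10), (0, 11), (0, 12), (0, 13), (0, 14), (0, 15), (2, 0), (2, 3), (2, 4), (2, 7), (2, 8), (2, 11), (2, 12), (2, 15), (3, 0), (3, 3), (3, 4), (3, 7), (3, 8), (3, 11), (3, 12), (3, 15), (4, 0), (4, 3), (4, 4), (4, 7), (4, 8), (4, 11), (4, 12), (4, 15), (5, 0), (5, 3), (5, 4), (5, 7), (5, 8), (5, 11), (5, 12), (5, 15), (7, 0), (7, 1), (7, 2), (7, 3), (7, 4), (7, 5), (7, 6), (7, 7), (7, 8), (7, 9), (7, 10), (7, 11), (7, 12), (7, 13), (7, 14), (7, 15), (8, 0), (8, 1), (8, 2), (8, 3), (8, 4), (8, 5), (8, 6), (8, 7), (8, 8), (8, 9), (8, 10), (8, 11), (8, 12), (8, 13), (8, 14), (8, 15), (10, 0), (10, 3), (10, 4), (10, 7), (10, 8), (10, 11), (10, 12), (10, 15), (11, 0), (11, 3), (11, 4), (11, 7), (11, 8), (11, 11), (11, 12), (11, 15), (12, 0), (12, 3), (12, 4), (12, 7), (12, 8), (12, 11), (12, 12), (12, 15), (13, 0), (13, 3), (13, 4), (13, 7), (13, 8), (13, 11), (13, 12), (13, 15), (15, 0), (15, 1), (15, 2), (15, 3), (15, 4), (15, 5), (15, 6), (15, 7), (15, 8), (15, 9), (15, 10), (15, 11), (15, 12), (15, 13), (15, 14), (15, 15)]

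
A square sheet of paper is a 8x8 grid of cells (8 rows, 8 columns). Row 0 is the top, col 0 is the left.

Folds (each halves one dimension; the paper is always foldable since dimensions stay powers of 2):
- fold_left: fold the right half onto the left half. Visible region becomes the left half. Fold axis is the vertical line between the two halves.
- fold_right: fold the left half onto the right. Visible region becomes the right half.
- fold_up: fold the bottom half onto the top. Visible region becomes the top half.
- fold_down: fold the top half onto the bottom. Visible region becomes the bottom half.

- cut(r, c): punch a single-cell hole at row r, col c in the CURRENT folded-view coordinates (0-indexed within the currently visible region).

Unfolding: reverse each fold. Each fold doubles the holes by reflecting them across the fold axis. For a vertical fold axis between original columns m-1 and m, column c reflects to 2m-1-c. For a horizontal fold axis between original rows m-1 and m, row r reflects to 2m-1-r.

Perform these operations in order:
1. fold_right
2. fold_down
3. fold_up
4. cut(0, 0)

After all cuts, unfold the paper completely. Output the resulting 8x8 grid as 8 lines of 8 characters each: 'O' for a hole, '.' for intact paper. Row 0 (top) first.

Answer: ...OO...
........
........
...OO...
...OO...
........
........
...OO...

Derivation:
Op 1 fold_right: fold axis v@4; visible region now rows[0,8) x cols[4,8) = 8x4
Op 2 fold_down: fold axis h@4; visible region now rows[4,8) x cols[4,8) = 4x4
Op 3 fold_up: fold axis h@6; visible region now rows[4,6) x cols[4,8) = 2x4
Op 4 cut(0, 0): punch at orig (4,4); cuts so far [(4, 4)]; region rows[4,6) x cols[4,8) = 2x4
Unfold 1 (reflect across h@6): 2 holes -> [(4, 4), (7, 4)]
Unfold 2 (reflect across h@4): 4 holes -> [(0, 4), (3, 4), (4, 4), (7, 4)]
Unfold 3 (reflect across v@4): 8 holes -> [(0, 3), (0, 4), (3, 3), (3, 4), (4, 3), (4, 4), (7, 3), (7, 4)]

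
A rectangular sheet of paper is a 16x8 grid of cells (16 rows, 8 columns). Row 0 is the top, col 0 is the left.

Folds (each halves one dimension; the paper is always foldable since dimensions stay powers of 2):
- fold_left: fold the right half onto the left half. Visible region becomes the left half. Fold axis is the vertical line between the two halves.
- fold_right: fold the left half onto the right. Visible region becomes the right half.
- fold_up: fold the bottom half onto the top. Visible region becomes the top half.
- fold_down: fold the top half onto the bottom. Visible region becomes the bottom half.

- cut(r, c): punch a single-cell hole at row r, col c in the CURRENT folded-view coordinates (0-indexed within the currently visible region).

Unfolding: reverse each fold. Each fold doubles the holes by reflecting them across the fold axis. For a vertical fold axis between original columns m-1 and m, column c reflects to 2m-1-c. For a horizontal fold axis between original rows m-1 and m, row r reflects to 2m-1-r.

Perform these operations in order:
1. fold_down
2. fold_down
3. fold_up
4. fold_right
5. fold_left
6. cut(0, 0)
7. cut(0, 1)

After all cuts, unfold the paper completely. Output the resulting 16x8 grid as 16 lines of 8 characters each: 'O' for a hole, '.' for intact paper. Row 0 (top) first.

Answer: OOOOOOOO
........
........
OOOOOOOO
OOOOOOOO
........
........
OOOOOOOO
OOOOOOOO
........
........
OOOOOOOO
OOOOOOOO
........
........
OOOOOOOO

Derivation:
Op 1 fold_down: fold axis h@8; visible region now rows[8,16) x cols[0,8) = 8x8
Op 2 fold_down: fold axis h@12; visible region now rows[12,16) x cols[0,8) = 4x8
Op 3 fold_up: fold axis h@14; visible region now rows[12,14) x cols[0,8) = 2x8
Op 4 fold_right: fold axis v@4; visible region now rows[12,14) x cols[4,8) = 2x4
Op 5 fold_left: fold axis v@6; visible region now rows[12,14) x cols[4,6) = 2x2
Op 6 cut(0, 0): punch at orig (12,4); cuts so far [(12, 4)]; region rows[12,14) x cols[4,6) = 2x2
Op 7 cut(0, 1): punch at orig (12,5); cuts so far [(12, 4), (12, 5)]; region rows[12,14) x cols[4,6) = 2x2
Unfold 1 (reflect across v@6): 4 holes -> [(12, 4), (12, 5), (12, 6), (12, 7)]
Unfold 2 (reflect across v@4): 8 holes -> [(12, 0), (12, 1), (12, 2), (12, 3), (12, 4), (12, 5), (12, 6), (12, 7)]
Unfold 3 (reflect across h@14): 16 holes -> [(12, 0), (12, 1), (12, 2), (12, 3), (12, 4), (12, 5), (12, 6), (12, 7), (15, 0), (15, 1), (15, 2), (15, 3), (15, 4), (15, 5), (15, 6), (15, 7)]
Unfold 4 (reflect across h@12): 32 holes -> [(8, 0), (8, 1), (8, 2), (8, 3), (8, 4), (8, 5), (8, 6), (8, 7), (11, 0), (11, 1), (11, 2), (11, 3), (11, 4), (11, 5), (11, 6), (11, 7), (12, 0), (12, 1), (12, 2), (12, 3), (12, 4), (12, 5), (12, 6), (12, 7), (15, 0), (15, 1), (15, 2), (15, 3), (15, 4), (15, 5), (15, 6), (15, 7)]
Unfold 5 (reflect across h@8): 64 holes -> [(0, 0), (0, 1), (0, 2), (0, 3), (0, 4), (0, 5), (0, 6), (0, 7), (3, 0), (3, 1), (3, 2), (3, 3), (3, 4), (3, 5), (3, 6), (3, 7), (4, 0), (4, 1), (4, 2), (4, 3), (4, 4), (4, 5), (4, 6), (4, 7), (7, 0), (7, 1), (7, 2), (7, 3), (7, 4), (7, 5), (7, 6), (7, 7), (8, 0), (8, 1), (8, 2), (8, 3), (8, 4), (8, 5), (8, 6), (8, 7), (11, 0), (11, 1), (11, 2), (11, 3), (11, 4), (11, 5), (11, 6), (11, 7), (12, 0), (12, 1), (12, 2), (12, 3), (12, 4), (12, 5), (12, 6), (12, 7), (15, 0), (15, 1), (15, 2), (15, 3), (15, 4), (15, 5), (15, 6), (15, 7)]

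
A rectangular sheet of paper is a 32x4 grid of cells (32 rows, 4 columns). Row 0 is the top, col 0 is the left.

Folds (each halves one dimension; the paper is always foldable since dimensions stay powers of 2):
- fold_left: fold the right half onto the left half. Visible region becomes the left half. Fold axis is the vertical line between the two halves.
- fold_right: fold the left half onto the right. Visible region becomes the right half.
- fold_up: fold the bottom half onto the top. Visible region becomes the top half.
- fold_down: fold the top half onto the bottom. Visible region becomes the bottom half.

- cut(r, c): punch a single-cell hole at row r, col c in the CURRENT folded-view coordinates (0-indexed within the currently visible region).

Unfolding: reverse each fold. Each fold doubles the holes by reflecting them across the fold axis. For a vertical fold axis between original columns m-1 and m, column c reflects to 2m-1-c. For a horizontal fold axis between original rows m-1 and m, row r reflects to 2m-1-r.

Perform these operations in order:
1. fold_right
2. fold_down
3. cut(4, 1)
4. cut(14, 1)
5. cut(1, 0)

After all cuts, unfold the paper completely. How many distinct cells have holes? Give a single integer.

Answer: 12

Derivation:
Op 1 fold_right: fold axis v@2; visible region now rows[0,32) x cols[2,4) = 32x2
Op 2 fold_down: fold axis h@16; visible region now rows[16,32) x cols[2,4) = 16x2
Op 3 cut(4, 1): punch at orig (20,3); cuts so far [(20, 3)]; region rows[16,32) x cols[2,4) = 16x2
Op 4 cut(14, 1): punch at orig (30,3); cuts so far [(20, 3), (30, 3)]; region rows[16,32) x cols[2,4) = 16x2
Op 5 cut(1, 0): punch at orig (17,2); cuts so far [(17, 2), (20, 3), (30, 3)]; region rows[16,32) x cols[2,4) = 16x2
Unfold 1 (reflect across h@16): 6 holes -> [(1, 3), (11, 3), (14, 2), (17, 2), (20, 3), (30, 3)]
Unfold 2 (reflect across v@2): 12 holes -> [(1, 0), (1, 3), (11, 0), (11, 3), (14, 1), (14, 2), (17, 1), (17, 2), (20, 0), (20, 3), (30, 0), (30, 3)]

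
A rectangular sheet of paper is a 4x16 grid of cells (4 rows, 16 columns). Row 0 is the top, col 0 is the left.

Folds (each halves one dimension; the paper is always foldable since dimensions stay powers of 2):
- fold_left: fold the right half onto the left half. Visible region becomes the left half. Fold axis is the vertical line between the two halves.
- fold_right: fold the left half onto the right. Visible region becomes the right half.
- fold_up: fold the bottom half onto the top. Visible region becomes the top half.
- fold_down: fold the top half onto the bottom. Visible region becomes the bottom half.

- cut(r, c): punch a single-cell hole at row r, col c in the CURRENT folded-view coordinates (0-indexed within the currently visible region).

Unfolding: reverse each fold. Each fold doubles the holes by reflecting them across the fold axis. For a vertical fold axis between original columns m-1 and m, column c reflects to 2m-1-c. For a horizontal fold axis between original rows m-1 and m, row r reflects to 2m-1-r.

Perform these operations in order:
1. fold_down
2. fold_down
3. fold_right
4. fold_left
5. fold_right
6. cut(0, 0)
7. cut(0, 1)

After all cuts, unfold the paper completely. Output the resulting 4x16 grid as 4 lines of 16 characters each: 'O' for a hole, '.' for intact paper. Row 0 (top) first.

Op 1 fold_down: fold axis h@2; visible region now rows[2,4) x cols[0,16) = 2x16
Op 2 fold_down: fold axis h@3; visible region now rows[3,4) x cols[0,16) = 1x16
Op 3 fold_right: fold axis v@8; visible region now rows[3,4) x cols[8,16) = 1x8
Op 4 fold_left: fold axis v@12; visible region now rows[3,4) x cols[8,12) = 1x4
Op 5 fold_right: fold axis v@10; visible region now rows[3,4) x cols[10,12) = 1x2
Op 6 cut(0, 0): punch at orig (3,10); cuts so far [(3, 10)]; region rows[3,4) x cols[10,12) = 1x2
Op 7 cut(0, 1): punch at orig (3,11); cuts so far [(3, 10), (3, 11)]; region rows[3,4) x cols[10,12) = 1x2
Unfold 1 (reflect across v@10): 4 holes -> [(3, 8), (3, 9), (3, 10), (3, 11)]
Unfold 2 (reflect across v@12): 8 holes -> [(3, 8), (3, 9), (3, 10), (3, 11), (3, 12), (3, 13), (3, 14), (3, 15)]
Unfold 3 (reflect across v@8): 16 holes -> [(3, 0), (3, 1), (3, 2), (3, 3), (3, 4), (3, 5), (3, 6), (3, 7), (3, 8), (3, 9), (3, 10), (3, 11), (3, 12), (3, 13), (3, 14), (3, 15)]
Unfold 4 (reflect across h@3): 32 holes -> [(2, 0), (2, 1), (2, 2), (2, 3), (2, 4), (2, 5), (2, 6), (2, 7), (2, 8), (2, 9), (2, 10), (2, 11), (2, 12), (2, 13), (2, 14), (2, 15), (3, 0), (3, 1), (3, 2), (3, 3), (3, 4), (3, 5), (3, 6), (3, 7), (3, 8), (3, 9), (3, 10), (3, 11), (3, 12), (3, 13), (3, 14), (3, 15)]
Unfold 5 (reflect across h@2): 64 holes -> [(0, 0), (0, 1), (0, 2), (0, 3), (0, 4), (0, 5), (0, 6), (0, 7), (0, 8), (0, 9), (0, 10), (0, 11), (0, 12), (0, 13), (0, 14), (0, 15), (1, 0), (1, 1), (1, 2), (1, 3), (1, 4), (1, 5), (1, 6), (1, 7), (1, 8), (1, 9), (1, 10), (1, 11), (1, 12), (1, 13), (1, 14), (1, 15), (2, 0), (2, 1), (2, 2), (2, 3), (2, 4), (2, 5), (2, 6), (2, 7), (2, 8), (2, 9), (2, 10), (2, 11), (2, 12), (2, 13), (2, 14), (2, 15), (3, 0), (3, 1), (3, 2), (3, 3), (3, 4), (3, 5), (3, 6), (3, 7), (3, 8), (3, 9), (3, 10), (3, 11), (3, 12), (3, 13), (3, 14), (3, 15)]

Answer: OOOOOOOOOOOOOOOO
OOOOOOOOOOOOOOOO
OOOOOOOOOOOOOOOO
OOOOOOOOOOOOOOOO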